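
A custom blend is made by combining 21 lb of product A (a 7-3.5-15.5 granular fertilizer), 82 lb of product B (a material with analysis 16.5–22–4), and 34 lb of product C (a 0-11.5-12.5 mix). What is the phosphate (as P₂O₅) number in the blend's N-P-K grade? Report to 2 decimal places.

16.56% P₂O₅

Total mass = 21 + 82 + 34 = 137 lb.
P₂O₅ mass = 3.5%×21 + 22%×82 + 11.5%×34 = 22.685 lb.
% P₂O₅ = 22.685 / 137 = 16.5584%.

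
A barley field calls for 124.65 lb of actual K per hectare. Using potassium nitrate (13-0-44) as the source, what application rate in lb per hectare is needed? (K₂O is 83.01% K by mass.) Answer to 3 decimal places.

341.279 lb of product per hectare

As K₂O: 124.65 / 0.8301 = 150.163 lb per hectare.
Product per hectare = 150.163 / 44% = 341.2787 lb.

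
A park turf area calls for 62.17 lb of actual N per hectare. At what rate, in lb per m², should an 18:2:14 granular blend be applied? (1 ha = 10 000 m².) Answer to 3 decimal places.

Product per hectare = 62.17 / 18% = 345.389 lb.
Convert to per m²: 345.389 × 0.0001 = 0.0345389 lb.

0.035 lb of product per sq m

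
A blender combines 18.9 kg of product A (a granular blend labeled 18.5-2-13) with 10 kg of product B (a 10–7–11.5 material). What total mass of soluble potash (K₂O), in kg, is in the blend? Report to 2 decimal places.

3.61 kg K₂O

K₂O mass = 13%×18.9 + 11.5%×10 = 3.607 kg.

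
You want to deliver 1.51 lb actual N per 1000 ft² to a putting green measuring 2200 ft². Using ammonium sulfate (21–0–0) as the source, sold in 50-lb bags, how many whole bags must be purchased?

Product per 1000 ft² = 1.51 / 21% = 7.19048 lb.
Total product = 7.19048 × 2200 / 1000 = 15.819 lb.
Bags = ⌈15.819 / 50⌉ = 1.

1 bags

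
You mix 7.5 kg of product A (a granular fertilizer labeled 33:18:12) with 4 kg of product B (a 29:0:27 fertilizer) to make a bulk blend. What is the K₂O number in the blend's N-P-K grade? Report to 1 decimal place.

17.2% K₂O

Total mass = 7.5 + 4 = 11.5 kg.
K₂O mass = 12%×7.5 + 27%×4 = 1.98 kg.
% K₂O = 1.98 / 11.5 = 17.2174%.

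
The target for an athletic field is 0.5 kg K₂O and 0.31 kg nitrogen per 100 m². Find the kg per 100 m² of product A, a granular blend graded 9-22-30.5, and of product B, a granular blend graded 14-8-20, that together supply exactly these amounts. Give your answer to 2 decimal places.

Let a = kg of product A, b = kg of product B (per 100 m²).
K₂O: 0.305·a + 0.2·b = 0.5
N: 0.09·a + 0.14·b = 0.31
Eliminate a: (row1) − 0.305/0.09·(row2) → -0.274444·b = -0.550556, so b = 2.00607.
Back-substitute: a = (0.5 − 0.2·2.00607) / 0.305 = 0.323887.

0.32 kg product A, 2.01 kg product B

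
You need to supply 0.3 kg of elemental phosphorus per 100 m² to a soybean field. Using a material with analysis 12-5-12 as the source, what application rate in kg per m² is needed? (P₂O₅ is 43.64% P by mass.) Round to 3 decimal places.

As P₂O₅: 0.3 / 0.4364 = 0.687443 kg per 100 m².
Product per 100 m² = 0.687443 / 5% = 13.7489 kg.
Convert to per m²: 13.7489 × 0.01 = 0.137489 kg.

0.137 kg of product per sq m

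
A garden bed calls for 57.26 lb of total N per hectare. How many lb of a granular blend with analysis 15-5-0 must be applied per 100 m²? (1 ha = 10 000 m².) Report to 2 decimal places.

Product per hectare = 57.26 / 15% = 381.733 lb.
Convert to per 100 m²: 381.733 × 0.01 = 3.81733 lb.

3.82 lb of product per hundred sq m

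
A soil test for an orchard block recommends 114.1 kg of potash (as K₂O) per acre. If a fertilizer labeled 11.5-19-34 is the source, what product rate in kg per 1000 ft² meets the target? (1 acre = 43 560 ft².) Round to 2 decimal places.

Product per acre = 114.1 / 34% = 335.588 kg.
Convert to per 1000 ft²: 335.588 × 0.0229568 = 7.70405 kg.

7.70 kg of product per thousand sq ft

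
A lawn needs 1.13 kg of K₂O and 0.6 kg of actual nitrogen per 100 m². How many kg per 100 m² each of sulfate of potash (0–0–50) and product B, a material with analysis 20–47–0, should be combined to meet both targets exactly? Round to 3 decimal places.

2.260 kg sulfate of potash, 3.000 kg product B

Per-100 m² balance (a = sulfate of potash, b = product B):
K₂O: 0.5·a + 0·b = 1.13
N: 0·a + 0.2·b = 0.6
Solving simultaneously: a = 2.26, b = 3.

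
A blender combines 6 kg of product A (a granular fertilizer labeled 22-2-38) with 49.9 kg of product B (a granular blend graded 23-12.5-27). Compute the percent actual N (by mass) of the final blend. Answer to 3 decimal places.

22.893% N

Total mass = 6 + 49.9 = 55.9 kg.
N mass = 22%×6 + 23%×49.9 = 12.797 kg.
% N = 12.797 / 55.9 = 22.8927%.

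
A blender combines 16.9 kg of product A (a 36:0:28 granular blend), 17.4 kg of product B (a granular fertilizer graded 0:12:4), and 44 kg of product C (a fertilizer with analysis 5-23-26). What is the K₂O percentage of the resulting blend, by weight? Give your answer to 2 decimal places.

Total mass = 16.9 + 17.4 + 44 = 78.3 kg.
K₂O mass = 28%×16.9 + 4%×17.4 + 26%×44 = 16.868 kg.
% K₂O = 16.868 / 78.3 = 21.5428%.

21.54% K₂O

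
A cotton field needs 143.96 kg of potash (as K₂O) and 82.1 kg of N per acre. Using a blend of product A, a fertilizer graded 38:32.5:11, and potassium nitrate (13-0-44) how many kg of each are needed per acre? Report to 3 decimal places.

With a, b = kg per acre of product A and potassium nitrate:
K₂O: 0.11·a + 0.44·b = 143.96
N: 0.38·a + 0.13·b = 82.1
Eliminate b: (row1) − 0.44/0.13·(row2) → -1.17615·a = -133.917, so a = 113.86004.
Then b = (82.1 − 0.38·113.86004) / 0.13 = 298.7168.

113.860 kg product A, 298.717 kg potassium nitrate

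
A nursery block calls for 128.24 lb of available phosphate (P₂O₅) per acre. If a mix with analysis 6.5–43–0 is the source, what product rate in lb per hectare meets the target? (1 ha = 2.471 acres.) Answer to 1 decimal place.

Product per acre = 128.24 / 43% = 298.233 lb.
Convert to per hectare: 298.233 × 2.471 = 736.933 lb.

736.9 lb of product per hectare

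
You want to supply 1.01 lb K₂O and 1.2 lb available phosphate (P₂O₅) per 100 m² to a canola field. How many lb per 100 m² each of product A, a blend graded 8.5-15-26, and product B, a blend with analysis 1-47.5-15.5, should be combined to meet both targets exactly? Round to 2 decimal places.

2.93 lb product A, 1.60 lb product B

Per-100 m² balance (a = product A, b = product B):
K₂O: 0.26·a + 0.155·b = 1.01
P₂O₅: 0.15·a + 0.475·b = 1.2
From row1: a = (1.01 − 0.155·b) / 0.26.
Into row2: 0.15·(1.01 − 0.155·b)/0.26 + 0.475·b = 1.2 → b = 1.601, a = 2.93017.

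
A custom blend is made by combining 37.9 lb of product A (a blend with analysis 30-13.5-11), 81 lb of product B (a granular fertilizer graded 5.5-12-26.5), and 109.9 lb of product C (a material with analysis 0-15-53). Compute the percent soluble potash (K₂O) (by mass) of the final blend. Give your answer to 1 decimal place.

36.7% K₂O

Total mass = 37.9 + 81 + 109.9 = 228.8 lb.
K₂O mass = 11%×37.9 + 26.5%×81 + 53%×109.9 = 83.881 lb.
% K₂O = 83.881 / 228.8 = 36.6613%.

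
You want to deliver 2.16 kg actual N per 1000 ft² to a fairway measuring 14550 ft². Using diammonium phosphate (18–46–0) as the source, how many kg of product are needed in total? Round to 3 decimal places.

Product per 1000 ft² = 2.16 / 18% = 12 kg.
Total product = 12 × 14550 / 1000 = 174.6 kg.

174.600 kg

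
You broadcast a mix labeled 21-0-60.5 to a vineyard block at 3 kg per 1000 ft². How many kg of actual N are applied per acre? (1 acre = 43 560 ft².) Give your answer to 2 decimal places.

nitrogen per 1000 ft² = 3 × 21% = 0.63 kg.
Convert to per acre: 0.63 × 43.56 = 27.4428 kg.

27.44 kg N per acre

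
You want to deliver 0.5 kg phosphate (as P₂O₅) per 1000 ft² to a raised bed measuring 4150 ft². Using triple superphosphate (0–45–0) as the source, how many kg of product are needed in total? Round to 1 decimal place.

4.6 kg

Product per 1000 ft² = 0.5 / 45% = 1.11111 kg.
Total product = 1.11111 × 4150 / 1000 = 4.61111 kg.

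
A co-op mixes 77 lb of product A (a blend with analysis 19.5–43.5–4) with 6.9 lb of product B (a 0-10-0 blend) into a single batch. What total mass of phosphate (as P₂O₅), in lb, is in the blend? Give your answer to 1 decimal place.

34.2 lb P₂O₅

P₂O₅ mass = 43.5%×77 + 10%×6.9 = 34.185 lb.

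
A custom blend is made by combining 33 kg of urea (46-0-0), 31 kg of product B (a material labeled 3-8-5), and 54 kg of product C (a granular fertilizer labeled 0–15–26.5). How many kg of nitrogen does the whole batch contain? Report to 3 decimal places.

16.110 kg N

N mass = 46%×33 + 3%×31 + 0%×54 = 16.11 kg.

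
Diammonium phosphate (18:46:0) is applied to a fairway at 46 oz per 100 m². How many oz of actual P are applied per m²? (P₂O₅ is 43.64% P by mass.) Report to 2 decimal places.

0.09 oz P per sq m

P₂O₅ per 100 m² = 46 × 46% = 21.16 oz.
Elemental P = 21.16 × 0.4364 = 9.23422 oz per 100 m².
Convert to per m²: 9.23422 × 0.01 = 0.0923422 oz.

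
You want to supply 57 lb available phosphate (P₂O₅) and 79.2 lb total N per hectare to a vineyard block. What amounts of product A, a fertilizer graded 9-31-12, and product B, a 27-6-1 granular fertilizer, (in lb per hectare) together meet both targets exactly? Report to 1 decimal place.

Let a = lb of product A, b = lb of product B (per hectare).
P₂O₅: 0.31·a + 0.06·b = 57
N: 0.09·a + 0.27·b = 79.2
From row1: a = (57 − 0.06·b) / 0.31.
Into row2: 0.09·(57 − 0.06·b)/0.31 + 0.27·b = 79.2 → b = 248.046, a = 135.862.

135.9 lb product A, 248.0 lb product B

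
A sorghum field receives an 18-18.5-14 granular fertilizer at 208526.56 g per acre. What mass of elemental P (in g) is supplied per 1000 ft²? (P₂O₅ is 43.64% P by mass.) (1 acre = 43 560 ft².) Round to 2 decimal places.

386.48 g P per thousand sq ft

P₂O₅ per acre = 208526.56 × 18.5% = 38577.4 g.
Elemental P = 38577.4 × 0.4364 = 16835.2 g per acre.
Convert to per 1000 ft²: 16835.2 × 0.0229568 = 386.483 g.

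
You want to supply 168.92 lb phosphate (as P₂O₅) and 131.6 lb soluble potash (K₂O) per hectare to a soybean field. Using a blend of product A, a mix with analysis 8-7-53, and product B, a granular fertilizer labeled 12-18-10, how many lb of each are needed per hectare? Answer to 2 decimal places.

76.88 lb product A, 908.55 lb product B

Per-hectare balance (a = product A, b = product B):
P₂O₅: 0.07·a + 0.18·b = 168.92
K₂O: 0.53·a + 0.1·b = 131.6
Eliminate b: (row1) − 0.18/0.1·(row2) → -0.884·a = -67.96, so a = 76.8778.
Then b = (131.6 − 0.53·76.8778) / 0.1 = 908.548.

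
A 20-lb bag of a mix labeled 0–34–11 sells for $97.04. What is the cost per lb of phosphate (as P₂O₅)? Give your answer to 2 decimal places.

P₂O₅ in bag = 20 × 34% = 6.8 lb.
Cost per lb P₂O₅ = $97.04 / 6.8 = $14.2706.

$14.27 per lb P₂O₅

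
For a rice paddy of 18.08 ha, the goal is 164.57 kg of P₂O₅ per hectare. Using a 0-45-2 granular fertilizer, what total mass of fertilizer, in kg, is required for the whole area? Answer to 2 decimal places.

Product per hectare = 164.57 / 45% = 365.711 kg.
Total product = 365.711 × 18.08 = 6612.057 kg.

6612.06 kg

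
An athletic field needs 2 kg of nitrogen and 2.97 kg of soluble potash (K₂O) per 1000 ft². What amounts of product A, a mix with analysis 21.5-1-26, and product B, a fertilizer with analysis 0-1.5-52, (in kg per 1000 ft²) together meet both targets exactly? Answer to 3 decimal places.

Per-1000 ft² balance (a = product A, b = product B):
N: 0.215·a + 0·b = 2
K₂O: 0.26·a + 0.52·b = 2.97
From row1: a = (2 − 0·b) / 0.215.
Into row2: 0.26·(2 − 0·b)/0.215 + 0.52·b = 2.97 → b = 1.06038, a = 9.30233.

9.302 kg product A, 1.060 kg product B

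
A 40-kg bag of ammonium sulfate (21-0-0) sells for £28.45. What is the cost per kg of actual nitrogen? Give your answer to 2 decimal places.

N in bag = 40 × 21% = 8.4 kg.
Cost per kg N = £28.45 / 8.4 = £3.3869.

£3.39 per kg N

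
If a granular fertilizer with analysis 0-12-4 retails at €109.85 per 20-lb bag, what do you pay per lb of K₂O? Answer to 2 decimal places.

€137.31 per lb K₂O

K₂O in bag = 20 × 4% = 0.8 lb.
Cost per lb K₂O = €109.85 / 0.8 = €137.3125.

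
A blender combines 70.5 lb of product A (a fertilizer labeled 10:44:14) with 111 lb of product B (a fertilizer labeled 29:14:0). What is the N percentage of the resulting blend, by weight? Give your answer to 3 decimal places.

21.620% N

Total mass = 70.5 + 111 = 181.5 lb.
N mass = 10%×70.5 + 29%×111 = 39.24 lb.
% N = 39.24 / 181.5 = 21.6198%.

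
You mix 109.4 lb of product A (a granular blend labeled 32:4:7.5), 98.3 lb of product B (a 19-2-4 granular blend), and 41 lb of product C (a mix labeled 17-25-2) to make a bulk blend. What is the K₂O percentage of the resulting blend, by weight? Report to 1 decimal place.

Total mass = 109.4 + 98.3 + 41 = 248.7 lb.
K₂O mass = 7.5%×109.4 + 4%×98.3 + 2%×41 = 12.957 lb.
% K₂O = 12.957 / 248.7 = 5.20989%.

5.2% K₂O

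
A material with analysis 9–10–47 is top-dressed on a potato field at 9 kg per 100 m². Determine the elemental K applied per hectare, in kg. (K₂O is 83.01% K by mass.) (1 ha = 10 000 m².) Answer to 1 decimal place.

K₂O per 100 m² = 9 × 47% = 4.23 kg.
Elemental K = 4.23 × 0.8301 = 3.51132 kg per 100 m².
Convert to per hectare: 3.51132 × 100 = 351.132 kg.

351.1 kg K per hectare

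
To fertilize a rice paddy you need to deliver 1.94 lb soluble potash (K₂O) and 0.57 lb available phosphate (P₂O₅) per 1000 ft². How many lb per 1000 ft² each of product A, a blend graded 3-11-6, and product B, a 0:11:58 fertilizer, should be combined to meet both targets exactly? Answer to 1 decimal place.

With a, b = lb per 1000 ft² of product A and product B:
K₂O: 0.06·a + 0.58·b = 1.94
P₂O₅: 0.11·a + 0.11·b = 0.57
From row1: a = (1.94 − 0.58·b) / 0.06.
Into row2: 0.11·(1.94 − 0.58·b)/0.06 + 0.11·b = 0.57 → b = 3.13287, a = 2.04895.

2.0 lb product A, 3.1 lb product B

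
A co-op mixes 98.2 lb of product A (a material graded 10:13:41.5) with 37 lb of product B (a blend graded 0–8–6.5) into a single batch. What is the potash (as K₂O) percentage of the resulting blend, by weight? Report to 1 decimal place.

31.9% K₂O

Total mass = 98.2 + 37 = 135.2 lb.
K₂O mass = 41.5%×98.2 + 6.5%×37 = 43.158 lb.
% K₂O = 43.158 / 135.2 = 31.9216%.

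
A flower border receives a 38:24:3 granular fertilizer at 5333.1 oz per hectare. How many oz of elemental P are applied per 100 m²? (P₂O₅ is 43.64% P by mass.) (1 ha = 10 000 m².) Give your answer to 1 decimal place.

P₂O₅ per hectare = 5333.1 × 24% = 1279.94 oz.
Elemental P = 1279.94 × 0.4364 = 558.568 oz per hectare.
Convert to per 100 m²: 558.568 × 0.01 = 5.58568 oz.

5.6 oz P per hundred sq m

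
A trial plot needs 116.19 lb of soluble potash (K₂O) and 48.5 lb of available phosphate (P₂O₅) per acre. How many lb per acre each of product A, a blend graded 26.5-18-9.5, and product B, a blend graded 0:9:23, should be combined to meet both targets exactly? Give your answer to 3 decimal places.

Per-acre balance (a = product A, b = product B):
K₂O: 0.095·a + 0.23·b = 116.19
P₂O₅: 0.18·a + 0.09·b = 48.5
Eliminate b: (row1) − 0.23/0.09·(row2) → -0.365·a = -7.75444, so a = 21.2451.
Then b = (48.5 − 0.18·21.2451) / 0.09 = 496.3988.

21.245 lb product A, 496.399 lb product B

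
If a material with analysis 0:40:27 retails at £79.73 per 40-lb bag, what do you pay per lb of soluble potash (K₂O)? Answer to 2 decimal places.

K₂O in bag = 40 × 27% = 10.8 lb.
Cost per lb K₂O = £79.73 / 10.8 = £7.3824.

£7.38 per lb K₂O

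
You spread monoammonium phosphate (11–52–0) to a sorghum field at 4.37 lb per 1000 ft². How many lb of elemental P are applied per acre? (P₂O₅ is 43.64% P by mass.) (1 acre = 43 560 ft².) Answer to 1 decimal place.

P₂O₅ per 1000 ft² = 4.37 × 52% = 2.2724 lb.
Elemental P = 2.2724 × 0.4364 = 0.991675 lb per 1000 ft².
Convert to per acre: 0.991675 × 43.56 = 43.1974 lb.

43.2 lb P per acre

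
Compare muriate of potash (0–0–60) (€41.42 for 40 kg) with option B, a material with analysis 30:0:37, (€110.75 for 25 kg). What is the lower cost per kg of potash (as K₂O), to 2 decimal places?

€1.73 per kg K₂O (muriate of potash)

muriate of potash: K₂O per bag = 40 × 60% = 24 kg; cost = 41.42 / 24 = €1.7258/kg K₂O.
option B: K₂O per bag = 25 × 37% = 9.25 kg; cost = 110.75 / 9.25 = €11.9730/kg K₂O.
muriate of potash is cheaper.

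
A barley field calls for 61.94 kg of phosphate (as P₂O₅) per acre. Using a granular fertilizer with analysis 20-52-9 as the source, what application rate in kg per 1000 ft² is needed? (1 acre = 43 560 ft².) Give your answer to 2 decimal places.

Product per acre = 61.94 / 52% = 119.115 kg.
Convert to per 1000 ft²: 119.115 × 0.0229568 = 2.73451 kg.

2.73 kg of product per thousand sq ft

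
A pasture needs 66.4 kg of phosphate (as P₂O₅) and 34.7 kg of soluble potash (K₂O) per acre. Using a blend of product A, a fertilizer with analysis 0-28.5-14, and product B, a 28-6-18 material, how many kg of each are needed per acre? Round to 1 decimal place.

230.1 kg product A, 13.8 kg product B

Let a = kg of product A, b = kg of product B (per acre).
P₂O₅: 0.285·a + 0.06·b = 66.4
K₂O: 0.14·a + 0.18·b = 34.7
From row1: a = (66.4 − 0.06·b) / 0.285.
Into row2: 0.14·(66.4 − 0.06·b)/0.285 + 0.18·b = 34.7 → b = 13.8345, a = 230.07.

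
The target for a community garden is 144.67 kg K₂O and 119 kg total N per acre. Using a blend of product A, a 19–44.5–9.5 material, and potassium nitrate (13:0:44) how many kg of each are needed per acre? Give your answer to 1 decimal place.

Per-acre balance (a = product A, b = potassium nitrate):
K₂O: 0.095·a + 0.44·b = 144.67
N: 0.19·a + 0.13·b = 119
From row1: a = (144.67 − 0.44·b) / 0.095.
Into row2: 0.19·(144.67 − 0.44·b)/0.095 + 0.13·b = 119 → b = 227.12, a = 470.918.

470.9 kg product A, 227.1 kg potassium nitrate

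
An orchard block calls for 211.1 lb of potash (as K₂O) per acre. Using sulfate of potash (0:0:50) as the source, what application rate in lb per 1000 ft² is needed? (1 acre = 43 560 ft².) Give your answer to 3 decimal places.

9.692 lb of product per thousand sq ft

Product per acre = 211.1 / 50% = 422.2 lb.
Convert to per 1000 ft²: 422.2 × 0.0229568 = 9.69238 lb.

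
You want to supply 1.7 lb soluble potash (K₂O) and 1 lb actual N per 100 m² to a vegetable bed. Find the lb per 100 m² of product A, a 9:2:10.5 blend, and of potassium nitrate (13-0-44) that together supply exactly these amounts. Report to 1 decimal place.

8.4 lb product A, 1.8 lb potassium nitrate

Per-100 m² balance (a = product A, b = potassium nitrate):
K₂O: 0.105·a + 0.44·b = 1.7
N: 0.09·a + 0.13·b = 1
From row1: a = (1.7 − 0.44·b) / 0.105.
Into row2: 0.09·(1.7 − 0.44·b)/0.105 + 0.13·b = 1 → b = 1.84971, a = 8.43931.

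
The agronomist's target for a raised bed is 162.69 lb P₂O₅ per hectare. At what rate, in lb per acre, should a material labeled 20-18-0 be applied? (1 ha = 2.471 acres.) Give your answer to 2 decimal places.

Product per hectare = 162.69 / 18% = 903.833 lb.
Convert to per acre: 903.833 × 0.404694 = 365.776 lb.

365.78 lb of product per acre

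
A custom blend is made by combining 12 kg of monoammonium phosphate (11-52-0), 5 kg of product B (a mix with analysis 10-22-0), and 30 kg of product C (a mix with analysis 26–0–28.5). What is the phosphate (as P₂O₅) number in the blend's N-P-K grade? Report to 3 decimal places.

Total mass = 12 + 5 + 30 = 47 kg.
P₂O₅ mass = 52%×12 + 22%×5 + 0%×30 = 7.34 kg.
% P₂O₅ = 7.34 / 47 = 15.61702%.

15.617% P₂O₅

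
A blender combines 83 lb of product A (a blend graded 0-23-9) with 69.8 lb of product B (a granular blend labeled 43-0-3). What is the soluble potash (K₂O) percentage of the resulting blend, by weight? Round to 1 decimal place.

6.3% K₂O

Total mass = 83 + 69.8 = 152.8 lb.
K₂O mass = 9%×83 + 3%×69.8 = 9.564 lb.
% K₂O = 9.564 / 152.8 = 6.25916%.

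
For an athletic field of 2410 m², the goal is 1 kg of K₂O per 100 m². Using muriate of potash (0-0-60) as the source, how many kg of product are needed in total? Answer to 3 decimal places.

40.167 kg

Product per 100 m² = 1 / 60% = 1.66667 kg.
Total product = 1.66667 × 2410 / 100 = 40.1667 kg.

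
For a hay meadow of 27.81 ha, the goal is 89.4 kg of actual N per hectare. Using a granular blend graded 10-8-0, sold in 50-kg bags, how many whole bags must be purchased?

498 bags

Product per hectare = 89.4 / 10% = 894 kg.
Total product = 894 × 27.81 = 24862.1 kg.
Bags = ⌈24862.1 / 50⌉ = 498.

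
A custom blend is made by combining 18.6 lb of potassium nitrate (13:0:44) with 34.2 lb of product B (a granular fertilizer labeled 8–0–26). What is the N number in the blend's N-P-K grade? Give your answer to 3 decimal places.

9.761% N

Total mass = 18.6 + 34.2 = 52.8 lb.
N mass = 13%×18.6 + 8%×34.2 = 5.154 lb.
% N = 5.154 / 52.8 = 9.76136%.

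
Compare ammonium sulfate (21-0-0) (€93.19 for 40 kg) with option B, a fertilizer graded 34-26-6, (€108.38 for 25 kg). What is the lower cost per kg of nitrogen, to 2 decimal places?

ammonium sulfate: N per bag = 40 × 21% = 8.4 kg; cost = 93.19 / 8.4 = €11.0940/kg N.
option B: N per bag = 25 × 34% = 8.5 kg; cost = 108.38 / 8.5 = €12.7506/kg N.
ammonium sulfate is cheaper.

€11.09 per kg N (ammonium sulfate)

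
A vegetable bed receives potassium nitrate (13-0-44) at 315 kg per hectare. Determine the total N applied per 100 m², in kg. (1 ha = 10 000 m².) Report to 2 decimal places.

nitrogen per hectare = 315 × 13% = 40.95 kg.
Convert to per 100 m²: 40.95 × 0.01 = 0.4095 kg.

0.41 kg N per hundred sq m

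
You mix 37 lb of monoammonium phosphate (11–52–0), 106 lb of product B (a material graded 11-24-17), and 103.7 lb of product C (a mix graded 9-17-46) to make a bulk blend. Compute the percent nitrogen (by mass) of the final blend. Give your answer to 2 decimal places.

Total mass = 37 + 106 + 103.7 = 246.7 lb.
N mass = 11%×37 + 11%×106 + 9%×103.7 = 25.063 lb.
% N = 25.063 / 246.7 = 10.1593%.

10.16% N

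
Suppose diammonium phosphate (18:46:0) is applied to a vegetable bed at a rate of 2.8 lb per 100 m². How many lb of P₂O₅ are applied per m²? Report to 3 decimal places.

P₂O₅ per 100 m² = 2.8 × 46% = 1.288 lb.
Convert to per m²: 1.288 × 0.01 = 0.01288 lb.

0.013 lb P₂O₅ per sq m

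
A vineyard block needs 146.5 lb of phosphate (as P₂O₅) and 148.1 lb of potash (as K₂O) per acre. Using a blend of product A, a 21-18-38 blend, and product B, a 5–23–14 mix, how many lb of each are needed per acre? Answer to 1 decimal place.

217.9 lb product A, 466.4 lb product B

With a, b = lb per acre of product A and product B:
P₂O₅: 0.18·a + 0.23·b = 146.5
K₂O: 0.38·a + 0.14·b = 148.1
Solving simultaneously: a = 217.894, b = 466.431.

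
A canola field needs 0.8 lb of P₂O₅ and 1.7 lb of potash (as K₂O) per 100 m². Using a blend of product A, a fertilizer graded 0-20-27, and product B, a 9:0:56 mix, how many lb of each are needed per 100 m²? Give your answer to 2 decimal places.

4.00 lb product A, 1.11 lb product B

Let a = lb of product A, b = lb of product B (per 100 m²).
P₂O₅: 0.2·a + 0·b = 0.8
K₂O: 0.27·a + 0.56·b = 1.7
Eliminate b: (row1) − 0/0.56·(row2) → 0.2·a = 0.8, so a = 4.
Then b = (1.7 − 0.27·4) / 0.56 = 1.10714.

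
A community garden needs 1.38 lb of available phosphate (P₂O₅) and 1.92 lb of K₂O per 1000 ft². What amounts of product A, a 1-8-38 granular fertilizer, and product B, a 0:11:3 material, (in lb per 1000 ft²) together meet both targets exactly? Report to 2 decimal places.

4.31 lb product A, 9.41 lb product B

Per-1000 ft² balance (a = product A, b = product B):
P₂O₅: 0.08·a + 0.11·b = 1.38
K₂O: 0.38·a + 0.03·b = 1.92
Solving simultaneously: a = 4.30964, b = 9.41117.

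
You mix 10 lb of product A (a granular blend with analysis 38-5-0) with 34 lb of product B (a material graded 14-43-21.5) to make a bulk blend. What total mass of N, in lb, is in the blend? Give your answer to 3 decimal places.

8.560 lb N

N mass = 38%×10 + 14%×34 = 8.56 lb.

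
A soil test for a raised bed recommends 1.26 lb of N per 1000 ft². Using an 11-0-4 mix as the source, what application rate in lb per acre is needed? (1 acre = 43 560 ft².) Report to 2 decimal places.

Product per 1000 ft² = 1.26 / 11% = 11.4545 lb.
Convert to per acre: 11.4545 × 43.56 = 498.96 lb.

498.96 lb of product per acre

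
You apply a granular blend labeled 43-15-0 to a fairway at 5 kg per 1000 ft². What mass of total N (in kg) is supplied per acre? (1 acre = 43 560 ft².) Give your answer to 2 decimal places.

93.65 kg N per acre

nitrogen per 1000 ft² = 5 × 43% = 2.15 kg.
Convert to per acre: 2.15 × 43.56 = 93.654 kg.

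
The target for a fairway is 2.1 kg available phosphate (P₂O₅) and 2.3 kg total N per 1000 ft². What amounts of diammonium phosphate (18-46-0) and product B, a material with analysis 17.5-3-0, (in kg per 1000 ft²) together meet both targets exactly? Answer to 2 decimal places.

3.97 kg diammonium phosphate, 9.05 kg product B

With a, b = kg per 1000 ft² of diammonium phosphate and product B:
P₂O₅: 0.46·a + 0.03·b = 2.1
N: 0.18·a + 0.175·b = 2.3
From row1: a = (2.1 − 0.03·b) / 0.46.
Into row2: 0.18·(2.1 − 0.03·b)/0.46 + 0.175·b = 2.3 → b = 9.05459, a = 3.9747.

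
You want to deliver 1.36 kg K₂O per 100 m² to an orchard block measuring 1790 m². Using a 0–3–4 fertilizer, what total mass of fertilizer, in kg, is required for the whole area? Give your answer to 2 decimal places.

608.60 kg

Product per 100 m² = 1.36 / 4% = 34 kg.
Total product = 34 × 1790 / 100 = 608.6 kg.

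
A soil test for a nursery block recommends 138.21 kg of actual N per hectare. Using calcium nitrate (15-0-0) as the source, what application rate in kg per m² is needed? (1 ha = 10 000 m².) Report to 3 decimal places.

0.092 kg of product per sq m

Product per hectare = 138.21 / 15% = 921.4 kg.
Convert to per m²: 921.4 × 0.0001 = 0.09214 kg.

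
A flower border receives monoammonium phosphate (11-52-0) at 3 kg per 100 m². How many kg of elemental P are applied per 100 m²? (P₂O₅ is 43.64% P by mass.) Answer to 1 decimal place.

P₂O₅ per 100 m² = 3 × 52% = 1.56 kg.
Elemental P = 1.56 × 0.4364 = 0.680784 kg per 100 m².

0.7 kg P per hundred sq m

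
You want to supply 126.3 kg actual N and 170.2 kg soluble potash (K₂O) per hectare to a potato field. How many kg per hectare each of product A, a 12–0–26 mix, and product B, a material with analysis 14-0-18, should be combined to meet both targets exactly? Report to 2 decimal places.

73.92 kg product A, 838.78 kg product B

With a, b = kg per hectare of product A and product B:
N: 0.12·a + 0.14·b = 126.3
K₂O: 0.26·a + 0.18·b = 170.2
Eliminate a: (row1) − 0.12/0.26·(row2) → 0.0569231·b = 47.7462, so b = 838.784.
Back-substitute: a = (126.3 − 0.14·838.784) / 0.12 = 73.9189.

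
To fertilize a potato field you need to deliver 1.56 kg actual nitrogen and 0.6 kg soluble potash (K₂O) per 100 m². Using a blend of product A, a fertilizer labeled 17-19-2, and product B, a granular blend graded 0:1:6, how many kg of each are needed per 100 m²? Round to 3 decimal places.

Per-100 m² balance (a = product A, b = product B):
N: 0.17·a + 0·b = 1.56
K₂O: 0.02·a + 0.06·b = 0.6
Eliminate b: (row1) − 0/0.06·(row2) → 0.17·a = 1.56, so a = 9.17647.
Then b = (0.6 − 0.02·9.17647) / 0.06 = 6.94118.

9.176 kg product A, 6.941 kg product B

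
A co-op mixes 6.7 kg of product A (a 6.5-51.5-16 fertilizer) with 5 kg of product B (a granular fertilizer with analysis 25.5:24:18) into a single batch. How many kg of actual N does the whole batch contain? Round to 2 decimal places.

1.71 kg N

N mass = 6.5%×6.7 + 25.5%×5 = 1.7105 kg.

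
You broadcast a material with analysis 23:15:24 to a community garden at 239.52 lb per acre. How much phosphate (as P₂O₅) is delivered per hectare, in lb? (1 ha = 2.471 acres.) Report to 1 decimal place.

P₂O₅ per acre = 239.52 × 15% = 35.928 lb.
Convert to per hectare: 35.928 × 2.471 = 88.7781 lb.

88.8 lb P₂O₅ per hectare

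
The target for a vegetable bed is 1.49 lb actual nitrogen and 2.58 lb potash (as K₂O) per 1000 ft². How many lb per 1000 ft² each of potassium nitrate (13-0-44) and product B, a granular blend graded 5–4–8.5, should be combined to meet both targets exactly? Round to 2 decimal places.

0.21 lb potassium nitrate, 29.24 lb product B

Let a = lb of potassium nitrate, b = lb of product B (per 1000 ft²).
N: 0.13·a + 0.05·b = 1.49
K₂O: 0.44·a + 0.085·b = 2.58
Eliminate a: (row1) − 0.13/0.44·(row2) → 0.0248864·b = 0.727727, so b = 29.242.
Back-substitute: a = (1.49 − 0.05·29.242) / 0.13 = 0.214612.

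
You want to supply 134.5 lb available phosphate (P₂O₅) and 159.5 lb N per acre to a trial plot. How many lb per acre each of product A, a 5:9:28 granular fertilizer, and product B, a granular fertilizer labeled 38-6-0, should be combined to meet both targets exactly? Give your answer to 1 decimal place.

1331.4 lb product A, 244.6 lb product B

Let a = lb of product A, b = lb of product B (per acre).
P₂O₅: 0.09·a + 0.06·b = 134.5
N: 0.05·a + 0.38·b = 159.5
Eliminate a: (row1) − 0.09/0.05·(row2) → -0.624·b = -152.6, so b = 244.551.
Back-substitute: a = (134.5 − 0.06·244.551) / 0.09 = 1331.41.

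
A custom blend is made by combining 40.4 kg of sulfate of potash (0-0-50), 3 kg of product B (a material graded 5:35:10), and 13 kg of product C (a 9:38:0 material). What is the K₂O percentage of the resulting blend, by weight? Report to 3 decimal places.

Total mass = 40.4 + 3 + 13 = 56.4 kg.
K₂O mass = 50%×40.4 + 10%×3 + 0%×13 = 20.5 kg.
% K₂O = 20.5 / 56.4 = 36.3475%.

36.348% K₂O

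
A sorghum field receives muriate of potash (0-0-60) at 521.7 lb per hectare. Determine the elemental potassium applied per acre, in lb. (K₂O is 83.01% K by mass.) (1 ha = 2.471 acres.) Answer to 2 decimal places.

K₂O per hectare = 521.7 × 60% = 313.02 lb.
Elemental K = 313.02 × 0.8301 = 259.838 lb per hectare.
Convert to per acre: 259.838 × 0.404694 = 105.15496 lb.

105.15 lb K per acre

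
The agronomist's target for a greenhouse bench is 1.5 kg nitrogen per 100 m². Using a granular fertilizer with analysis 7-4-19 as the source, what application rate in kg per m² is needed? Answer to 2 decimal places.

0.21 kg of product per sq m

Product per 100 m² = 1.5 / 7% = 21.4286 kg.
Convert to per m²: 21.4286 × 0.01 = 0.214286 kg.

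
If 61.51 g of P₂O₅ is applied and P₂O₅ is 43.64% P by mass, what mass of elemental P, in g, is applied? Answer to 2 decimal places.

P = 61.51 × 0.4364 = 26.843 g.

26.84 g P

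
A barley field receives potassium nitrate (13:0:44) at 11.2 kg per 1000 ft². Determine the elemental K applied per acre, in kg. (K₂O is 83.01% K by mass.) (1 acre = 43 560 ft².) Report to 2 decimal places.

178.19 kg K per acre

K₂O per 1000 ft² = 11.2 × 44% = 4.928 kg.
Elemental K = 4.928 × 0.8301 = 4.09073 kg per 1000 ft².
Convert to per acre: 4.09073 × 43.56 = 178.192 kg.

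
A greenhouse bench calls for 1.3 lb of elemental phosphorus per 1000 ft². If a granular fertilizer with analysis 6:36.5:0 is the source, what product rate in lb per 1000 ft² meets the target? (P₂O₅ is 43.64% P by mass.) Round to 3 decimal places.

8.161 lb of product per thousand sq ft

As P₂O₅: 1.3 / 0.4364 = 2.97892 lb per 1000 ft².
Product per 1000 ft² = 2.97892 / 36.5% = 8.16142 lb.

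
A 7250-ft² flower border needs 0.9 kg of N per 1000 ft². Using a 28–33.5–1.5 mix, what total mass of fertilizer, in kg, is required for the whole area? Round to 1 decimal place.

Product per 1000 ft² = 0.9 / 28% = 3.21429 kg.
Total product = 3.21429 × 7250 / 1000 = 23.3036 kg.

23.3 kg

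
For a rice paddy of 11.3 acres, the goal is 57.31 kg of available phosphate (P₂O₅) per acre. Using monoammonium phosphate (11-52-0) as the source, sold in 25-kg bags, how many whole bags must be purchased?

50 bags

Product per acre = 57.31 / 52% = 110.212 kg.
Total product = 110.212 × 11.3 = 1245.39 kg.
Bags = ⌈1245.39 / 25⌉ = 50.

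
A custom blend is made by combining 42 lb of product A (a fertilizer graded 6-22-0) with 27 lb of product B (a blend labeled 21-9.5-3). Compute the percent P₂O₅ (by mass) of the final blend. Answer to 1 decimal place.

17.1% P₂O₅

Total mass = 42 + 27 = 69 lb.
P₂O₅ mass = 22%×42 + 9.5%×27 = 11.805 lb.
% P₂O₅ = 11.805 / 69 = 17.1087%.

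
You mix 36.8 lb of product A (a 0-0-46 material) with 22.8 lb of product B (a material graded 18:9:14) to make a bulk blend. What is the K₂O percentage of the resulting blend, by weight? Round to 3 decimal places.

33.758% K₂O

Total mass = 36.8 + 22.8 = 59.6 lb.
K₂O mass = 46%×36.8 + 14%×22.8 = 20.12 lb.
% K₂O = 20.12 / 59.6 = 33.7584%.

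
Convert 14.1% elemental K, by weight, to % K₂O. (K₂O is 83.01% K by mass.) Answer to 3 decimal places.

16.986% K₂O

%K₂O = 14.1 / 0.8301 = 16.9859%.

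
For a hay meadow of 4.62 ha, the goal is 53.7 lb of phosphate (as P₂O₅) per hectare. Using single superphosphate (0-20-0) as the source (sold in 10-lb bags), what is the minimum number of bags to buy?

Product per hectare = 53.7 / 20% = 268.5 lb.
Total product = 268.5 × 4.62 = 1240.47 lb.
Bags = ⌈1240.47 / 10⌉ = 125.

125 bags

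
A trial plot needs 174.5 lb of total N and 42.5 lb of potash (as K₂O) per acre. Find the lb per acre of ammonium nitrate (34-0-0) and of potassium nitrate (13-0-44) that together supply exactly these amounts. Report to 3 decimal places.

476.303 lb ammonium nitrate, 96.591 lb potassium nitrate

Per-acre balance (a = ammonium nitrate, b = potassium nitrate):
N: 0.34·a + 0.13·b = 174.5
K₂O: 0·a + 0.44·b = 42.5
Solving simultaneously: a = 476.30348, b = 96.5909.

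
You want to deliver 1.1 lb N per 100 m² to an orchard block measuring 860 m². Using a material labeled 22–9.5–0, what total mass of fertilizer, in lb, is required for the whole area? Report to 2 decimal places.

Product per 100 m² = 1.1 / 22% = 5 lb.
Total product = 5 × 860 / 100 = 43 lb.

43.00 lb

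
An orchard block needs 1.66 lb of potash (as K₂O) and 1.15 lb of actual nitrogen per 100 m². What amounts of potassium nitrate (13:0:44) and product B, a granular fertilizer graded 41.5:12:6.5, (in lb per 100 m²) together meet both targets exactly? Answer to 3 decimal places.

Let a = lb of potassium nitrate, b = lb of product B (per 100 m²).
K₂O: 0.44·a + 0.065·b = 1.66
N: 0.13·a + 0.415·b = 1.15
Eliminate a: (row1) − 0.44/0.13·(row2) → -1.33962·b = -2.23231, so b = 1.66638.
Back-substitute: a = (1.66 − 0.065·1.66638) / 0.44 = 3.52656.

3.527 lb potassium nitrate, 1.666 lb product B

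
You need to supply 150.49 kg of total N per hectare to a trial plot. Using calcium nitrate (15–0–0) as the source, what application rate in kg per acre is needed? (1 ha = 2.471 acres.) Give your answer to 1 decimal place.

406.0 kg of product per acre

Product per hectare = 150.49 / 15% = 1003.27 kg.
Convert to per acre: 1003.27 × 0.404694 = 406.016 kg.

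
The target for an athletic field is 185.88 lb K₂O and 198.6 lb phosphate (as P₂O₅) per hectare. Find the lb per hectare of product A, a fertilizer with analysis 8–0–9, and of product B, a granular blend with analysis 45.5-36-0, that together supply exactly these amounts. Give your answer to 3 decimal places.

2065.333 lb product A, 551.667 lb product B

Per-hectare balance (a = product A, b = product B):
K₂O: 0.09·a + 0·b = 185.88
P₂O₅: 0·a + 0.36·b = 198.6
Solving simultaneously: a = 2065.3333, b = 551.6667.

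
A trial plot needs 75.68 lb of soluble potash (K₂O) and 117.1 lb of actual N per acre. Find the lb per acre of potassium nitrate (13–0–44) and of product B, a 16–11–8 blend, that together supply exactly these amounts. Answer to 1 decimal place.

Let a = lb of potassium nitrate, b = lb of product B (per acre).
K₂O: 0.44·a + 0.08·b = 75.68
N: 0.13·a + 0.16·b = 117.1
Eliminate b: (row1) − 0.08/0.16·(row2) → 0.375·a = 17.13, so a = 45.68.
Then b = (117.1 − 0.13·45.68) / 0.16 = 694.76.

45.7 lb potassium nitrate, 694.8 lb product B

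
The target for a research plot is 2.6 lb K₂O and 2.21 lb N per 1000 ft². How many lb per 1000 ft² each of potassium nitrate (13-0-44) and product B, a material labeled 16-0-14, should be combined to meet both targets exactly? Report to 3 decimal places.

2.042 lb potassium nitrate, 12.153 lb product B

With a, b = lb per 1000 ft² of potassium nitrate and product B:
K₂O: 0.44·a + 0.14·b = 2.6
N: 0.13·a + 0.16·b = 2.21
Solving simultaneously: a = 2.04215, b = 12.1533.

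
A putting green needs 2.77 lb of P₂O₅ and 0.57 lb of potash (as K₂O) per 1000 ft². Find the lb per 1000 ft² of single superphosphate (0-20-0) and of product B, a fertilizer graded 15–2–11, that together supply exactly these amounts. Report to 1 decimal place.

13.3 lb single superphosphate, 5.2 lb product B

Per-1000 ft² balance (a = single superphosphate, b = product B):
P₂O₅: 0.2·a + 0.02·b = 2.77
K₂O: 0·a + 0.11·b = 0.57
Solving simultaneously: a = 13.3318, b = 5.18182.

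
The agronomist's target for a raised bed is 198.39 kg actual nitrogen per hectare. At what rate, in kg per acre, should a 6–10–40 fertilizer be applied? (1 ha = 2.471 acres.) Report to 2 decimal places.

1338.12 kg of product per acre

Product per hectare = 198.39 / 6% = 3306.5 kg.
Convert to per acre: 3306.5 × 0.404694 = 1338.122 kg.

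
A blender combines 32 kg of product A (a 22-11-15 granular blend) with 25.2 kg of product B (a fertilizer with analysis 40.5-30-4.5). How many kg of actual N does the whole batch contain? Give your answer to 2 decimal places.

N mass = 22%×32 + 40.5%×25.2 = 17.246 kg.

17.25 kg N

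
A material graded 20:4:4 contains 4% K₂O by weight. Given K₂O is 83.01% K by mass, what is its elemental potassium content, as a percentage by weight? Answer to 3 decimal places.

3.320% K

%K = 4 × 0.8301 = 3.3204%.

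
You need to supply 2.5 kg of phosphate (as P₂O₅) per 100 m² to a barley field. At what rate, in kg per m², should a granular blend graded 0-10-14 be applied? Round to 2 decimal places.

Product per 100 m² = 2.5 / 10% = 25 kg.
Convert to per m²: 25 × 0.01 = 0.25 kg.

0.25 kg of product per sq m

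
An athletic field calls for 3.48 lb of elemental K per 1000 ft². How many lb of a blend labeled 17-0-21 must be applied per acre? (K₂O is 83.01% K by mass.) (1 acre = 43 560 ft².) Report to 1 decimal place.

869.6 lb of product per acre

As K₂O: 3.48 / 0.8301 = 4.19227 lb per 1000 ft².
Product per 1000 ft² = 4.19227 / 21% = 19.9632 lb.
Convert to per acre: 19.9632 × 43.56 = 869.596 lb.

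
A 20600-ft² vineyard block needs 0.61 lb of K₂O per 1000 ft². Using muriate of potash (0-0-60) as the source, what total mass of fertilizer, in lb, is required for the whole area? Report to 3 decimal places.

Product per 1000 ft² = 0.61 / 60% = 1.01667 lb.
Total product = 1.01667 × 20600 / 1000 = 20.9433 lb.

20.943 lb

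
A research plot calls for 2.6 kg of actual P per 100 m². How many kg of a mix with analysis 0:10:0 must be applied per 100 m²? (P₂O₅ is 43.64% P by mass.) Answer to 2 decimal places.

As P₂O₅: 2.6 / 0.4364 = 5.95784 kg per 100 m².
Product per 100 m² = 5.95784 / 10% = 59.5784 kg.

59.58 kg of product per hundred sq m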